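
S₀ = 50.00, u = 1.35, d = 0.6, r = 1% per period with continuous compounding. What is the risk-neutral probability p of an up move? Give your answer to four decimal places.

p = 0.5467

Risk-neutral probability p = (e^0.01 − 0.6)/(1.35 − 0.6) = 0.4101/0.7500 = 0.5467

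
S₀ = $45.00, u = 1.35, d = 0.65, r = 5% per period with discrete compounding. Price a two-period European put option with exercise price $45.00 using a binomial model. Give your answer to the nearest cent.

Risk-neutral probability p = (1 + 0.05 − 0.65)/(1.35 − 0.65) = 0.4000/0.7000 = 0.5714
Terminal stock prices: S_uu = 82.01, S_ud = 39.49, S_dd = 19.01
Terminal payoffs (K − S): max(-37.01, 0) = 0, max(5.512, 0) = 5.512, max(25.99, 0) = 25.99
Node u (S = 60.75): V_u = 1/1.05·[0.5714·0.0000 + 0.4286·5.5125] = 2.2500
Node d (S = 29.25): V_d = 1/1.05·[0.5714·5.5125 + 0.4286·25.9875] = 13.6071
Node 0 (S = 45): V_0 = 1/1.05·[0.5714·2.2500 + 0.4286·13.6071] = 6.7784

$6.78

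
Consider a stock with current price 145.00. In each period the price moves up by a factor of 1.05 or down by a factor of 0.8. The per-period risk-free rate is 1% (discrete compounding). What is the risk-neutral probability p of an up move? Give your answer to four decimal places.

p = 0.8400

Risk-neutral probability p = (1 + 0.01 − 0.8)/(1.05 − 0.8) = 0.2100/0.2500 = 0.8400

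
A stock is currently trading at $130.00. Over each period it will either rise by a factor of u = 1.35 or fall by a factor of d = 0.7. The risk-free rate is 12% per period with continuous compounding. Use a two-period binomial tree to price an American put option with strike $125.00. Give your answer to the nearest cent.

Risk-neutral probability p = (e^0.12 − 0.7)/(1.35 − 0.7) = 0.4275/0.6500 = 0.6577
Terminal stock prices: S_uu = 236.9, S_ud = 122.8, S_dd = 63.7
Terminal payoffs (K − S): max(-111.9, 0) = 0, max(2.15, 0) = 2.15, max(61.3, 0) = 61.3
Node u (S = 175.5): continuation = e^(−0.12)·[0.6577·0.0000 + 0.3423·2.1500] = 0.6527; exercise value = 0.0000 ≤ continuation, so V_u = 0.6527
Node d (S = 91): continuation = e^(−0.12)·[0.6577·2.1500 + 0.3423·61.3000] = 19.8651; exercise value = 34.0000 > continuation, so V_d = 34.0000 (exercise)
Node 0 (S = 130): continuation = e^(−0.12)·[0.6577·0.6527 + 0.3423·34.0000] = 10.7033; exercise value = 0.0000 ≤ continuation, so V_0 = 10.7033

$10.70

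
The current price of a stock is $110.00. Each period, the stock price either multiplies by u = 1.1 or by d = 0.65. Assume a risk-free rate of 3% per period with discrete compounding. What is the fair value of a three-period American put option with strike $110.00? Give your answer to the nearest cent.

$12.08

Risk-neutral probability p = (1 + 0.03 − 0.65)/(1.1 − 0.65) = 0.3800/0.4500 = 0.8444
Terminal stock prices: S_uuu = 146.4, S_uud = 86.52, S_udd = 51.12, S_ddd = 30.21
Terminal payoffs (K − S): max(-36.41, 0) = 0, max(23.48, 0) = 23.48, max(58.88, 0) = 58.88, max(79.79, 0) = 79.79
Node uu (S = 133.1): continuation = 1/1.03·[0.8444·0.0000 + 0.1556·23.4850] = 3.5468; exercise value = 0.0000 ≤ continuation, so V_uu = 3.5468
Node ud (S = 78.65): continuation = 1/1.03·[0.8444·23.4850 + 0.1556·58.8775] = 28.1461; exercise value = 31.3500 > continuation, so V_ud = 31.3500 (exercise)
Node dd (S = 46.48): continuation = 1/1.03·[0.8444·58.8775 + 0.1556·79.7912] = 60.3211; exercise value = 63.5250 > continuation, so V_dd = 63.5250 (exercise)
Node u (S = 121): continuation = 1/1.03·[0.8444·3.5468 + 0.1556·31.3500] = 7.6425; exercise value = 0.0000 ≤ continuation, so V_u = 7.6425
Node d (S = 71.5): continuation = 1/1.03·[0.8444·31.3500 + 0.1556·63.5250] = 35.2961; exercise value = 38.5000 > continuation, so V_d = 38.5000 (exercise)
Node 0 (S = 110): continuation = 1/1.03·[0.8444·7.6425 + 0.1556·38.5000] = 12.0801; exercise value = 0.0000 ≤ continuation, so V_0 = 12.0801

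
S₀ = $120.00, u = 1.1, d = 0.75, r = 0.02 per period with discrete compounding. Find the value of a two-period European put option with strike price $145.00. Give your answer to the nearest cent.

$19.48

Risk-neutral probability p = (1 + 0.02 − 0.75)/(1.1 − 0.75) = 0.2700/0.3500 = 0.7714
Terminal stock prices: S_uu = 145.2, S_ud = 99, S_dd = 67.5
Terminal payoffs (K − S): max(-0.2, 0) = 0, max(46, 0) = 46, max(77.5, 0) = 77.5
Node u (S = 132): V_u = 1/1.02·[0.7714·0.0000 + 0.2286·46.0000] = 10.3081
Node d (S = 90): V_d = 1/1.02·[0.7714·46.0000 + 0.2286·77.5000] = 52.1569
Node 0 (S = 120): V_0 = 1/1.02·[0.7714·10.3081 + 0.2286·52.1569] = 19.4839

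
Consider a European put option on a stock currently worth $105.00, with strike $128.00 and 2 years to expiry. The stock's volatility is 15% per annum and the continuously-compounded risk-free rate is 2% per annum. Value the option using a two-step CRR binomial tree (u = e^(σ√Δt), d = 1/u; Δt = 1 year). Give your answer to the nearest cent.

CRR parameters: u = e^(σ√Δt) = e^(0.15·√1) = 1.1618, d = 1/u = 0.8607
Per-period rate: rΔt = 0.02·1 = 0.02, so R = e^0.02 = 1.0202
Risk-neutral probability p = (e^0.02 − 0.8607)/(1.1618 − 0.8607) = 0.1595/0.3011 = 0.5297
Terminal stock prices: S_uu = 141.7, S_ud = 105, S_dd = 77.79
Terminal payoffs (K − S): max(-13.74, 0) = 0, max(23, 0) = 23, max(50.21, 0) = 50.21
Node u (S = 122): V_u = e^(−0.02)·[0.5297·0.0000 + 0.4703·23.0000] = 10.6037
Node d (S = 90.37): V_d = e^(−0.02)·[0.5297·23.0000 + 0.4703·50.2141] = 35.0911
Node 0 (S = 105): V_0 = e^(−0.02)·[0.5297·10.6037 + 0.4703·35.0911] = 21.6832

$21.68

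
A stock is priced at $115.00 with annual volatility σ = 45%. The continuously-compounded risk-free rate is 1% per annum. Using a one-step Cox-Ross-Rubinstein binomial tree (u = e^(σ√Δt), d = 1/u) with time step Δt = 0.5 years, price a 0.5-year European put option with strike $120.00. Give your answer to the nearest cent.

$20.65

CRR parameters: u = e^(σ√Δt) = e^(0.45·√0.5) = 1.3746, d = 1/u = 0.7275
Per-period rate: rΔt = 0.01·0.5 = 0.005, so R = e^0.005 = 1.0050
Risk-neutral probability p = (e^0.005 − 0.7275)/(1.3746 − 0.7275) = 0.2776/0.6472 = 0.4289
Terminal stock prices: S_u = 158.1, S_d = 83.66
Terminal payoffs (K − S): max(-38.08, 0) = 0, max(36.34, 0) = 36.34
Node 0 (S = 115): V_0 = e^(−0.005)·[0.4289·0.0000 + 0.5711·36.3422] = 20.6530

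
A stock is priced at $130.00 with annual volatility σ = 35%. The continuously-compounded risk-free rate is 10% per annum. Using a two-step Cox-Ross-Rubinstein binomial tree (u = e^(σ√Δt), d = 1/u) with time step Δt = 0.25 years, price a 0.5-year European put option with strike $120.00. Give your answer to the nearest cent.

CRR parameters: u = e^(σ√Δt) = e^(0.35·√0.25) = 1.1912, d = 1/u = 0.8395
Per-period rate: rΔt = 0.1·0.25 = 0.025, so R = e^0.025 = 1.0253
Risk-neutral probability p = (e^0.025 − 0.8395)/(1.1912 − 0.8395) = 0.1859/0.3518 = 0.5283
Terminal stock prices: S_uu = 184.5, S_ud = 130, S_dd = 91.61
Terminal payoffs (K − S): max(-64.48, 0) = 0, max(-10, 0) = 0, max(28.39, 0) = 28.39
Node u (S = 154.9): V_u = e^(−0.025)·[0.5283·0.0000 + 0.4717·0.0000] = 0.0000
Node d (S = 109.1): V_d = e^(−0.025)·[0.5283·0.0000 + 0.4717·28.3905] = 13.0606
Node 0 (S = 130): V_0 = e^(−0.025)·[0.5283·0.0000 + 0.4717·13.0606] = 6.0083

$6.01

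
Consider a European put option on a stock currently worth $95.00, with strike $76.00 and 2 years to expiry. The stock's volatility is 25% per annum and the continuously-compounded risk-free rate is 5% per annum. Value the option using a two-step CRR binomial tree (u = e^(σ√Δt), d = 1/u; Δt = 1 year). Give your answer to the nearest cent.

CRR parameters: u = e^(σ√Δt) = e^(0.25·√1) = 1.2840, d = 1/u = 0.7788
Per-period rate: rΔt = 0.05·1 = 0.05, so R = e^0.05 = 1.0513
Risk-neutral probability p = (e^0.05 − 0.7788)/(1.2840 − 0.7788) = 0.2725/0.5052 = 0.5393
Terminal stock prices: S_uu = 156.6, S_ud = 95, S_dd = 57.62
Terminal payoffs (K − S): max(-80.63, 0) = 0, max(-19, 0) = 0, max(18.38, 0) = 18.38
Node u (S = 122): V_u = e^(−0.05)·[0.5393·0.0000 + 0.4607·0.0000] = 0.0000
Node d (S = 73.99): V_d = e^(−0.05)·[0.5393·0.0000 + 0.4607·18.3796] = 8.0544
Node 0 (S = 95): V_0 = e^(−0.05)·[0.5393·0.0000 + 0.4607·8.0544] = 3.5297

$3.53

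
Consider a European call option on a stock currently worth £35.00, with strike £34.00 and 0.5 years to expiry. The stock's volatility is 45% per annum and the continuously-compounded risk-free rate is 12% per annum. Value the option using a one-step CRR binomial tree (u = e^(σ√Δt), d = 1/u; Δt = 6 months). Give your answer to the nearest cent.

£6.87

CRR parameters: u = e^(σ√Δt) = e^(0.45·√0.5) = 1.3746, d = 1/u = 0.7275
Per-period rate: rΔt = 0.12·0.5 = 0.06, so R = e^0.06 = 1.0618
Risk-neutral probability p = (e^0.06 − 0.7275)/(1.3746 − 0.7275) = 0.3344/0.6472 = 0.5167
Terminal stock prices: S_u = 48.11, S_d = 25.46
Terminal payoffs (S − K): max(14.11, 0) = 14.11, max(-8.539, 0) = 0
Node 0 (S = 35): V_0 = e^(−0.06)·[0.5167·14.1127 + 0.4833·0.0000] = 6.8669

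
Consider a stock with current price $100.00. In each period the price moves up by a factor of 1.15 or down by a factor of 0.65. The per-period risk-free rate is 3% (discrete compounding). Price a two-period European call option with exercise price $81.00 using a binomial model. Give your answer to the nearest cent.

$27.90

Risk-neutral probability p = (1 + 0.03 − 0.65)/(1.15 − 0.65) = 0.3800/0.5000 = 0.7600
Terminal stock prices: S_uu = 132.2, S_ud = 74.75, S_dd = 42.25
Terminal payoffs (S − K): max(51.25, 0) = 51.25, max(-6.25, 0) = 0, max(-38.75, 0) = 0
Node u (S = 115): V_u = 1/1.03·[0.7600·51.2500 + 0.2400·0.0000] = 37.8155
Node d (S = 65): V_d = 1/1.03·[0.7600·0.0000 + 0.2400·0.0000] = 0.0000
Node 0 (S = 100): V_0 = 1/1.03·[0.7600·37.8155 + 0.2400·0.0000] = 27.9027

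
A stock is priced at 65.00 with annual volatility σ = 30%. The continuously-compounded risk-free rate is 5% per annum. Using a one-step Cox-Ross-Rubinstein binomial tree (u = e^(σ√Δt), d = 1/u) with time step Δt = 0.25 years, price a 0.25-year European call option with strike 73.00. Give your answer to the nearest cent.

1.25

CRR parameters: u = e^(σ√Δt) = e^(0.3·√0.25) = 1.1618, d = 1/u = 0.8607
Per-period rate: rΔt = 0.05·0.25 = 0.0125, so R = e^0.0125 = 1.0126
Risk-neutral probability p = (e^0.0125 − 0.8607)/(1.1618 − 0.8607) = 0.1519/0.3011 = 0.5043
Terminal stock prices: S_u = 75.52, S_d = 55.95
Terminal payoffs (S − K): max(2.519, 0) = 2.519, max(-17.05, 0) = 0
Node 0 (S = 65): V_0 = e^(−0.0125)·[0.5043·2.5192 + 0.4957·0.0000] = 1.2548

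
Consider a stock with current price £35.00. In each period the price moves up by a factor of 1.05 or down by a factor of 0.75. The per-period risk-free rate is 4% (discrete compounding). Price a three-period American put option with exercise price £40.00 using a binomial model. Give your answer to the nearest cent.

£5.00

Risk-neutral probability p = (1 + 0.04 − 0.75)/(1.05 − 0.75) = 0.2900/0.3000 = 0.9667
Terminal stock prices: S_uuu = 40.52, S_uud = 28.94, S_udd = 20.67, S_ddd = 14.77
Terminal payoffs (K − S): max(-0.5169, 0) = 0, max(11.06, 0) = 11.06, max(19.33, 0) = 19.33, max(25.23, 0) = 25.23
Node uu (S = 38.59): continuation = 1/1.04·[0.9667·0.0000 + 0.0333·11.0594] = 0.3545; exercise value = 1.4125 > continuation, so V_uu = 1.4125 (exercise)
Node ud (S = 27.56): continuation = 1/1.04·[0.9667·11.0594 + 0.0333·19.3281] = 10.8990; exercise value = 12.4375 > continuation, so V_ud = 12.4375 (exercise)
Node dd (S = 19.69): continuation = 1/1.04·[0.9667·19.3281 + 0.0333·25.2344] = 18.7740; exercise value = 20.3125 > continuation, so V_dd = 20.3125 (exercise)
Node u (S = 36.75): continuation = 1/1.04·[0.9667·1.4125 + 0.0333·12.4375] = 1.7115; exercise value = 3.2500 > continuation, so V_u = 3.2500 (exercise)
Node d (S = 26.25): continuation = 1/1.04·[0.9667·12.4375 + 0.0333·20.3125] = 12.2115; exercise value = 13.7500 > continuation, so V_d = 13.7500 (exercise)
Node 0 (S = 35): continuation = 1/1.04·[0.9667·3.2500 + 0.0333·13.7500] = 3.4615; exercise value = 5.0000 > continuation, so V_0 = 5.0000 (exercise)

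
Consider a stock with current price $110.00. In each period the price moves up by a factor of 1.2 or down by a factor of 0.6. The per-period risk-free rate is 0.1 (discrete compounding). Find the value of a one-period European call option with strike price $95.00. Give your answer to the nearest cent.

Risk-neutral probability p = (1 + 0.1 − 0.6)/(1.2 − 0.6) = 0.5000/0.6000 = 0.8333
Terminal stock prices: S_u = 132, S_d = 66
Terminal payoffs (S − K): max(37, 0) = 37, max(-29, 0) = 0
Node 0 (S = 110): V_0 = 1/1.1·[0.8333·37.0000 + 0.1667·0.0000] = 28.0303

$28.03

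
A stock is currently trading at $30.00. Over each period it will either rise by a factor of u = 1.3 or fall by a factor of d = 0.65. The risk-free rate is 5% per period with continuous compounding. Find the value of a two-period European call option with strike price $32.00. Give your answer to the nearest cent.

Risk-neutral probability p = (e^0.05 − 0.65)/(1.3 − 0.65) = 0.4013/0.6500 = 0.6173
Terminal stock prices: S_uu = 50.7, S_ud = 25.35, S_dd = 12.68
Terminal payoffs (S − K): max(18.7, 0) = 18.7, max(-6.65, 0) = 0, max(-19.32, 0) = 0
Node u (S = 39): V_u = e^(−0.05)·[0.6173·18.7000 + 0.3827·0.0000] = 10.9812
Node d (S = 19.5): V_d = e^(−0.05)·[0.6173·0.0000 + 0.3827·0.0000] = 0.0000
Node 0 (S = 30): V_0 = e^(−0.05)·[0.6173·10.9812 + 0.3827·0.0000] = 6.4485

$6.45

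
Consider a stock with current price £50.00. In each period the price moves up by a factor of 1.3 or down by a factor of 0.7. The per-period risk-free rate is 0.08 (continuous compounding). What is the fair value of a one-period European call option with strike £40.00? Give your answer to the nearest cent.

£14.74

Risk-neutral probability p = (e^0.08 − 0.7)/(1.3 − 0.7) = 0.3833/0.6000 = 0.6388
Terminal stock prices: S_u = 65, S_d = 35
Terminal payoffs (S − K): max(25, 0) = 25, max(-5, 0) = 0
Node 0 (S = 50): V_0 = e^(−0.08)·[0.6388·25.0000 + 0.3612·0.0000] = 14.7424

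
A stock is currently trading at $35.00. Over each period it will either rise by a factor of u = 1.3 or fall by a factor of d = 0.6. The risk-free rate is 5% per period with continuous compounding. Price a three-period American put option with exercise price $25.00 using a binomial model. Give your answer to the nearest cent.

$2.62

Risk-neutral probability p = (e^0.05 − 0.6)/(1.3 − 0.6) = 0.4513/0.7000 = 0.6447
Terminal stock prices: S_uuu = 76.89, S_uud = 35.49, S_udd = 16.38, S_ddd = 7.56
Terminal payoffs (K − S): max(-51.89, 0) = 0, max(-10.49, 0) = 0, max(8.62, 0) = 8.62, max(17.44, 0) = 17.44
Node uu (S = 59.15): continuation = e^(−0.05)·[0.6447·0.0000 + 0.3553·0.0000] = 0.0000; exercise value = 0.0000 ≤ continuation, so V_uu = 0.0000
Node ud (S = 27.3): continuation = e^(−0.05)·[0.6447·0.0000 + 0.3553·8.6200] = 2.9135; exercise value = 0.0000 ≤ continuation, so V_ud = 2.9135
Node dd (S = 12.6): continuation = e^(−0.05)·[0.6447·8.6200 + 0.3553·17.4400] = 11.1807; exercise value = 12.4000 > continuation, so V_dd = 12.4000 (exercise)
Node u (S = 45.5): continuation = e^(−0.05)·[0.6447·0.0000 + 0.3553·2.9135] = 0.9848; exercise value = 0.0000 ≤ continuation, so V_u = 0.9848
Node d (S = 21): continuation = e^(−0.05)·[0.6447·2.9135 + 0.3553·12.4000] = 5.9778; exercise value = 4.0000 ≤ continuation, so V_d = 5.9778
Node 0 (S = 35): continuation = e^(−0.05)·[0.6447·0.9848 + 0.3553·5.9778] = 2.6244; exercise value = 0.0000 ≤ continuation, so V_0 = 2.6244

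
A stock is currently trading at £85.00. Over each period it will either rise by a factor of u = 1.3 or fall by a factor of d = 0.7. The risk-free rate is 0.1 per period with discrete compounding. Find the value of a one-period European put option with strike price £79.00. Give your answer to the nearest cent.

£5.91

Risk-neutral probability p = (1 + 0.1 − 0.7)/(1.3 − 0.7) = 0.4000/0.6000 = 0.6667
Terminal stock prices: S_u = 110.5, S_d = 59.5
Terminal payoffs (K − S): max(-31.5, 0) = 0, max(19.5, 0) = 19.5
Node 0 (S = 85): V_0 = 1/1.1·[0.6667·0.0000 + 0.3333·19.5000] = 5.9091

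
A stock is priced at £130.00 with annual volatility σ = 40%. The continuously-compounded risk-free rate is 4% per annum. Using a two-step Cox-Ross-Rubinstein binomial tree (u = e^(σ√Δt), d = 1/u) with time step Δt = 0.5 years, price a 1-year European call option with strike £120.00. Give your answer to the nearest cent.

£27.40

CRR parameters: u = e^(σ√Δt) = e^(0.4·√0.5) = 1.3269, d = 1/u = 0.7536
Per-period rate: rΔt = 0.04·0.5 = 0.02, so R = e^0.02 = 1.0202
Risk-neutral probability p = (e^0.02 − 0.7536)/(1.3269 − 0.7536) = 0.2666/0.5733 = 0.4650
Terminal stock prices: S_uu = 228.9, S_ud = 130, S_dd = 73.84
Terminal payoffs (S − K): max(108.9, 0) = 108.9, max(10, 0) = 10, max(-46.16, 0) = 0
Node u (S = 172.5): V_u = e^(−0.02)·[0.4650·108.8850 + 0.5350·10.0000] = 54.8727
Node d (S = 97.97): V_d = e^(−0.02)·[0.4650·10.0000 + 0.5350·0.0000] = 4.5579
Node 0 (S = 130): V_0 = e^(−0.02)·[0.4650·54.8727 + 0.5350·4.5579] = 27.4006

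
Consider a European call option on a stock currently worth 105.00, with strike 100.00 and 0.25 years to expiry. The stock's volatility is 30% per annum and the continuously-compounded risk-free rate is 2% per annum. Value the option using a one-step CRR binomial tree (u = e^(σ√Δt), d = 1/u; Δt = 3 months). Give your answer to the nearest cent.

10.49

CRR parameters: u = e^(σ√Δt) = e^(0.3·√0.25) = 1.1618, d = 1/u = 0.8607
Per-period rate: rΔt = 0.02·0.25 = 0.005, so R = e^0.005 = 1.0050
Risk-neutral probability p = (e^0.005 − 0.8607)/(1.1618 − 0.8607) = 0.1443/0.3011 = 0.4792
Terminal stock prices: S_u = 122, S_d = 90.37
Terminal payoffs (S − K): max(21.99, 0) = 21.99, max(-9.626, 0) = 0
Node 0 (S = 105): V_0 = e^(−0.005)·[0.4792·21.9926 + 0.5208·0.0000] = 10.4866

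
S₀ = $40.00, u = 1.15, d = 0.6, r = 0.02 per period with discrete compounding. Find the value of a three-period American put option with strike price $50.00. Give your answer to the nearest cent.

$12.28

Risk-neutral probability p = (1 + 0.02 − 0.6)/(1.15 − 0.6) = 0.4200/0.5500 = 0.7636
Terminal stock prices: S_uuu = 60.83, S_uud = 31.74, S_udd = 16.56, S_ddd = 8.64
Terminal payoffs (K − S): max(-10.83, 0) = 0, max(18.26, 0) = 18.26, max(33.44, 0) = 33.44, max(41.36, 0) = 41.36
Node uu (S = 52.9): continuation = 1/1.02·[0.7636·0.0000 + 0.2364·18.2600] = 4.2314; exercise value = 0.0000 ≤ continuation, so V_uu = 4.2314
Node ud (S = 27.6): continuation = 1/1.02·[0.7636·18.2600 + 0.2364·33.4400] = 21.4196; exercise value = 22.4000 > continuation, so V_ud = 22.4000 (exercise)
Node dd (S = 14.4): continuation = 1/1.02·[0.7636·33.4400 + 0.2364·41.3600] = 34.6196; exercise value = 35.6000 > continuation, so V_dd = 35.6000 (exercise)
Node u (S = 46): continuation = 1/1.02·[0.7636·4.2314 + 0.2364·22.4000] = 8.3586; exercise value = 4.0000 ≤ continuation, so V_u = 8.3586
Node d (S = 24): continuation = 1/1.02·[0.7636·22.4000 + 0.2364·35.6000] = 25.0196; exercise value = 26.0000 > continuation, so V_d = 26.0000 (exercise)
Node 0 (S = 40): continuation = 1/1.02·[0.7636·8.3586 + 0.2364·26.0000] = 12.2827; exercise value = 10.0000 ≤ continuation, so V_0 = 12.2827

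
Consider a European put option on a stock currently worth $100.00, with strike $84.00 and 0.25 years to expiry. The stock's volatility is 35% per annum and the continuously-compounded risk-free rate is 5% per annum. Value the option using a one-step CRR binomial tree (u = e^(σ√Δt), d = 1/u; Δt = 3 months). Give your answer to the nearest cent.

$0.03

CRR parameters: u = e^(σ√Δt) = e^(0.35·√0.25) = 1.1912, d = 1/u = 0.8395
Per-period rate: rΔt = 0.05·0.25 = 0.0125, so R = e^0.0125 = 1.0126
Risk-neutral probability p = (e^0.0125 − 0.8395)/(1.1912 − 0.8395) = 0.1731/0.3518 = 0.4921
Terminal stock prices: S_u = 119.1, S_d = 83.95
Terminal payoffs (K − S): max(-35.12, 0) = 0, max(0.0543, 0) = 0.0543
Node 0 (S = 100): V_0 = e^(−0.0125)·[0.4921·0.0000 + 0.5079·0.0543] = 0.0272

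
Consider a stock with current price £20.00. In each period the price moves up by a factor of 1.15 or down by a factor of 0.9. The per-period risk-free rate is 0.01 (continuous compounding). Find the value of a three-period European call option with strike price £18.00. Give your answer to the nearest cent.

Risk-neutral probability p = (e^0.01 − 0.9)/(1.15 − 0.9) = 0.1101/0.2500 = 0.4402
Terminal stock prices: S_uuu = 30.42, S_uud = 23.8, S_udd = 18.63, S_ddd = 14.58
Terminal payoffs (S − K): max(12.42, 0) = 12.42, max(5.805, 0) = 5.805, max(0.63, 0) = 0.63, max(-3.42, 0) = 0
Node uu (S = 26.45): V_uu = e^(−0.01)·[0.4402·12.4175 + 0.5598·5.8050] = 8.6291
Node ud (S = 20.7): V_ud = e^(−0.01)·[0.4402·5.8050 + 0.5598·0.6300] = 2.8791
Node dd (S = 16.2): V_dd = e^(−0.01)·[0.4402·0.6300 + 0.5598·0.0000] = 0.2746
Node u (S = 23): V_u = e^(−0.01)·[0.4402·8.6291 + 0.5598·2.8791] = 5.3564
Node d (S = 18): V_d = e^(−0.01)·[0.4402·2.8791 + 0.5598·0.2746] = 1.4069
Node 0 (S = 20): V_0 = e^(−0.01)·[0.4402·5.3564 + 0.5598·1.4069] = 3.1142

£3.11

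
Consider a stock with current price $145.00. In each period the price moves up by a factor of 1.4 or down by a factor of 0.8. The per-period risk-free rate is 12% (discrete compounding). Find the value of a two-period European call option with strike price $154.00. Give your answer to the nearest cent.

$32.86

Risk-neutral probability p = (1 + 0.12 − 0.8)/(1.4 − 0.8) = 0.3200/0.6000 = 0.5333
Terminal stock prices: S_uu = 284.2, S_ud = 162.4, S_dd = 92.8
Terminal payoffs (S − K): max(130.2, 0) = 130.2, max(8.4, 0) = 8.4, max(-61.2, 0) = 0
Node u (S = 203): V_u = 1/1.12·[0.5333·130.2000 + 0.4667·8.4000] = 65.5000
Node d (S = 116): V_d = 1/1.12·[0.5333·8.4000 + 0.4667·0.0000] = 4.0000
Node 0 (S = 145): V_0 = 1/1.12·[0.5333·65.5000 + 0.4667·4.0000] = 32.8571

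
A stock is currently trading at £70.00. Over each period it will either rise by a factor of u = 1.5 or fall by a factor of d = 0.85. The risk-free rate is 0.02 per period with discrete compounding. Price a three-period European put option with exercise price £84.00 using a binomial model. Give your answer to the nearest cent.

Risk-neutral probability p = (1 + 0.02 − 0.85)/(1.5 − 0.85) = 0.1700/0.6500 = 0.2615
Terminal stock prices: S_uuu = 236.2, S_uud = 133.9, S_udd = 75.86, S_ddd = 42.99
Terminal payoffs (K − S): max(-152.2, 0) = 0, max(-49.88, 0) = 0, max(8.138, 0) = 8.138, max(41.01, 0) = 41.01
Node uu (S = 157.5): V_uu = 1/1.02·[0.2615·0.0000 + 0.7385·0.0000] = 0.0000
Node ud (S = 89.25): V_ud = 1/1.02·[0.2615·0.0000 + 0.7385·8.1375] = 5.8914
Node dd (S = 50.57): V_dd = 1/1.02·[0.2615·8.1375 + 0.7385·41.0113] = 31.7779
Node u (S = 105): V_u = 1/1.02·[0.2615·0.0000 + 0.7385·5.8914] = 4.2653
Node d (S = 59.5): V_d = 1/1.02·[0.2615·5.8914 + 0.7385·31.7779] = 24.5173
Node 0 (S = 70): V_0 = 1/1.02·[0.2615·4.2653 + 0.7385·24.5173] = 18.8437

£18.84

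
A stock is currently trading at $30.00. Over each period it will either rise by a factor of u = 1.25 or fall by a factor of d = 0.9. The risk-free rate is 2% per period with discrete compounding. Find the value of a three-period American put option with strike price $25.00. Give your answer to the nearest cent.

$0.84

Risk-neutral probability p = (1 + 0.02 − 0.9)/(1.25 − 0.9) = 0.1200/0.3500 = 0.3429
Terminal stock prices: S_uuu = 58.59, S_uud = 42.19, S_udd = 30.38, S_ddd = 21.87
Terminal payoffs (K − S): max(-33.59, 0) = 0, max(-17.19, 0) = 0, max(-5.375, 0) = 0, max(3.13, 0) = 3.13
Node uu (S = 46.88): continuation = 1/1.02·[0.3429·0.0000 + 0.6571·0.0000] = 0.0000; exercise value = 0.0000 ≤ continuation, so V_uu = 0.0000
Node ud (S = 33.75): continuation = 1/1.02·[0.3429·0.0000 + 0.6571·0.0000] = 0.0000; exercise value = 0.0000 ≤ continuation, so V_ud = 0.0000
Node dd (S = 24.3): continuation = 1/1.02·[0.3429·0.0000 + 0.6571·3.1300] = 2.0165; exercise value = 0.7000 ≤ continuation, so V_dd = 2.0165
Node u (S = 37.5): continuation = 1/1.02·[0.3429·0.0000 + 0.6571·0.0000] = 0.0000; exercise value = 0.0000 ≤ continuation, so V_u = 0.0000
Node d (S = 27): continuation = 1/1.02·[0.3429·0.0000 + 0.6571·2.0165] = 1.2992; exercise value = 0.0000 ≤ continuation, so V_d = 1.2992
Node 0 (S = 30): continuation = 1/1.02·[0.3429·0.0000 + 0.6571·1.2992] = 0.8370; exercise value = 0.0000 ≤ continuation, so V_0 = 0.8370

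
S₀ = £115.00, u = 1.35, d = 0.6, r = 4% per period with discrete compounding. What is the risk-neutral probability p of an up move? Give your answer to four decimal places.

p = 0.5867

Risk-neutral probability p = (1 + 0.04 − 0.6)/(1.35 − 0.6) = 0.4400/0.7500 = 0.5867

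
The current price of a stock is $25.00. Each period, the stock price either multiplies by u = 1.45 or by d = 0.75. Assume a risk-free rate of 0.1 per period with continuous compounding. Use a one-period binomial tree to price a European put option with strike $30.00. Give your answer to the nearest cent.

$5.01

Risk-neutral probability p = (e^0.1 − 0.75)/(1.45 − 0.75) = 0.3552/0.7000 = 0.5074
Terminal stock prices: S_u = 36.25, S_d = 18.75
Terminal payoffs (K − S): max(-6.25, 0) = 0, max(11.25, 0) = 11.25
Node 0 (S = 25): V_0 = e^(−0.1)·[0.5074·0.0000 + 0.4926·11.2500] = 5.0145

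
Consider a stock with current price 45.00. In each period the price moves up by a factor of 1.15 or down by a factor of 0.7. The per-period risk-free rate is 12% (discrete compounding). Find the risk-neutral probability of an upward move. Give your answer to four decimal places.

Risk-neutral probability p = (1 + 0.12 − 0.7)/(1.15 − 0.7) = 0.4200/0.4500 = 0.9333

p = 0.9333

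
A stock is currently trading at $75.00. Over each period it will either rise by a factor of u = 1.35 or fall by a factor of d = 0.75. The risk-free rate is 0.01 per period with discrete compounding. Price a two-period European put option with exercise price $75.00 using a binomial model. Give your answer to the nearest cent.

Risk-neutral probability p = (1 + 0.01 − 0.75)/(1.35 − 0.75) = 0.2600/0.6000 = 0.4333
Terminal stock prices: S_uu = 136.7, S_ud = 75.94, S_dd = 42.19
Terminal payoffs (K − S): max(-61.69, 0) = 0, max(-0.9375, 0) = 0, max(32.81, 0) = 32.81
Node u (S = 101.2): V_u = 1/1.01·[0.4333·0.0000 + 0.5667·0.0000] = 0.0000
Node d (S = 56.25): V_d = 1/1.01·[0.4333·0.0000 + 0.5667·32.8125] = 18.4097
Node 0 (S = 75): V_0 = 1/1.01·[0.4333·0.0000 + 0.5667·18.4097] = 10.3288

$10.33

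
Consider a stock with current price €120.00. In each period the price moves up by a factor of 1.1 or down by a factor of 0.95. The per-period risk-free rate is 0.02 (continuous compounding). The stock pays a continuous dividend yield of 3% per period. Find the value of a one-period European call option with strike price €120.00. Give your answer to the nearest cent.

€3.14

Per-period risk-free factor R = e^0.02 = 1.0202; dividend-adjusted growth = e^(0.02−0.03) = 0.9900.
Risk-neutral probability p = (0.9900 − 0.95)/(1.1 − 0.95) = 0.0400/0.1500 = 0.2670
Terminal stock prices: S_u = 132, S_d = 114
Terminal payoffs (S − K): max(12, 0) = 12, max(-6, 0) = 0
Node 0 (S = 120): V_0 = e^(−0.02)·[0.2670·12.0000 + 0.7330·0.0000] = 3.1405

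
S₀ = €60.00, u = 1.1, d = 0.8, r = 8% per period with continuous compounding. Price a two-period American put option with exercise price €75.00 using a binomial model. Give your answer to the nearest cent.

€15.00

Risk-neutral probability p = (e^0.08 − 0.8)/(1.1 − 0.8) = 0.2833/0.3000 = 0.9443
Terminal stock prices: S_uu = 72.6, S_ud = 52.8, S_dd = 38.4
Terminal payoffs (K − S): max(2.4, 0) = 2.4, max(22.2, 0) = 22.2, max(36.6, 0) = 36.6
Node u (S = 66): continuation = e^(−0.08)·[0.9443·2.4000 + 0.0557·22.2000] = 3.2337; exercise value = 9.0000 > continuation, so V_u = 9.0000 (exercise)
Node d (S = 48): continuation = e^(−0.08)·[0.9443·22.2000 + 0.0557·36.6000] = 21.2337; exercise value = 27.0000 > continuation, so V_d = 27.0000 (exercise)
Node 0 (S = 60): continuation = e^(−0.08)·[0.9443·9.0000 + 0.0557·27.0000] = 9.2337; exercise value = 15.0000 > continuation, so V_0 = 15.0000 (exercise)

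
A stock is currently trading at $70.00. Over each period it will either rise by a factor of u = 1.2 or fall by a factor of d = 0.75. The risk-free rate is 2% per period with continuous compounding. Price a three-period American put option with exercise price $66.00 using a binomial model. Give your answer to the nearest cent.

Risk-neutral probability p = (e^0.02 − 0.75)/(1.2 − 0.75) = 0.2702/0.4500 = 0.6004
Terminal stock prices: S_uuu = 121, S_uud = 75.6, S_udd = 47.25, S_ddd = 29.53
Terminal payoffs (K − S): max(-54.96, 0) = 0, max(-9.6, 0) = 0, max(18.75, 0) = 18.75, max(36.47, 0) = 36.47
Node uu (S = 100.8): continuation = e^(−0.02)·[0.6004·0.0000 + 0.3996·0.0000] = 0.0000; exercise value = 0.0000 ≤ continuation, so V_uu = 0.0000
Node ud (S = 63): continuation = e^(−0.02)·[0.6004·0.0000 + 0.3996·18.7500] = 7.3433; exercise value = 3.0000 ≤ continuation, so V_ud = 7.3433
Node dd (S = 39.38): continuation = e^(−0.02)·[0.6004·18.7500 + 0.3996·36.4688] = 25.3181; exercise value = 26.6250 > continuation, so V_dd = 26.6250 (exercise)
Node u (S = 84): continuation = e^(−0.02)·[0.6004·0.0000 + 0.3996·7.3433] = 2.8759; exercise value = 0.0000 ≤ continuation, so V_u = 2.8759
Node d (S = 52.5): continuation = e^(−0.02)·[0.6004·7.3433 + 0.3996·26.6250] = 14.7494; exercise value = 13.5000 ≤ continuation, so V_d = 14.7494
Node 0 (S = 70): continuation = e^(−0.02)·[0.6004·2.8759 + 0.3996·14.7494] = 7.4691; exercise value = 0.0000 ≤ continuation, so V_0 = 7.4691

$7.47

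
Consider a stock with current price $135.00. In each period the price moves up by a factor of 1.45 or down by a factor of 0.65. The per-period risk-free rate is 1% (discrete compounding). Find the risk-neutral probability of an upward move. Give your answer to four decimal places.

Risk-neutral probability p = (1 + 0.01 − 0.65)/(1.45 − 0.65) = 0.3600/0.8000 = 0.4500

p = 0.4500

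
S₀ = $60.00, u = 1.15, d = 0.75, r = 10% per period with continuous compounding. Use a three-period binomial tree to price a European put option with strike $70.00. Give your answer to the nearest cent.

Risk-neutral probability p = (e^0.1 − 0.75)/(1.15 − 0.75) = 0.3552/0.4000 = 0.8879
Terminal stock prices: S_uuu = 91.25, S_uud = 59.51, S_udd = 38.81, S_ddd = 25.31
Terminal payoffs (K − S): max(-21.25, 0) = 0, max(10.49, 0) = 10.49, max(31.19, 0) = 31.19, max(44.69, 0) = 44.69
Node uu (S = 79.35): V_uu = e^(−0.1)·[0.8879·0.0000 + 0.1121·10.4875] = 1.0635
Node ud (S = 51.75): V_ud = e^(−0.1)·[0.8879·10.4875 + 0.1121·31.1875] = 11.5886
Node dd (S = 33.75): V_dd = e^(−0.1)·[0.8879·31.1875 + 0.1121·44.6875] = 29.5886
Node u (S = 69): V_u = e^(−0.1)·[0.8879·1.0635 + 0.1121·11.5886] = 2.0296
Node d (S = 45): V_d = e^(−0.1)·[0.8879·11.5886 + 0.1121·29.5886] = 12.3112
Node 0 (S = 60): V_0 = e^(−0.1)·[0.8879·2.0296 + 0.1121·12.3112] = 2.8791

$2.88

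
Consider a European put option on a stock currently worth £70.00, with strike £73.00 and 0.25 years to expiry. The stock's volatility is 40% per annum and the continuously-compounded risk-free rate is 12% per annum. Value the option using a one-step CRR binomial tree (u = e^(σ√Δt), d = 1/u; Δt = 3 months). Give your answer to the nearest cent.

£7.22

CRR parameters: u = e^(σ√Δt) = e^(0.4·√0.25) = 1.2214, d = 1/u = 0.8187
Per-period rate: rΔt = 0.12·0.25 = 0.03, so R = e^0.03 = 1.0305
Risk-neutral probability p = (e^0.03 − 0.8187)/(1.2214 − 0.8187) = 0.2117/0.4027 = 0.5258
Terminal stock prices: S_u = 85.5, S_d = 57.31
Terminal payoffs (K − S): max(-12.5, 0) = 0, max(15.69, 0) = 15.69
Node 0 (S = 70): V_0 = e^(−0.03)·[0.5258·0.0000 + 0.4742·15.6888] = 7.2198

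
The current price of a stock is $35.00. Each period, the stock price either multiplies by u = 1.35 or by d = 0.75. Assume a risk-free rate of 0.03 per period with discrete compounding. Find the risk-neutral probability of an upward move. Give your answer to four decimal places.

p = 0.4667

Risk-neutral probability p = (1 + 0.03 − 0.75)/(1.35 − 0.75) = 0.2800/0.6000 = 0.4667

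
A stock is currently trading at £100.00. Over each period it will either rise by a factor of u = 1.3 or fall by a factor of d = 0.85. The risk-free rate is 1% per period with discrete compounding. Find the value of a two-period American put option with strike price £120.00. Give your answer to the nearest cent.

£24.47

Risk-neutral probability p = (1 + 0.01 − 0.85)/(1.3 − 0.85) = 0.1600/0.4500 = 0.3556
Terminal stock prices: S_uu = 169, S_ud = 110.5, S_dd = 72.25
Terminal payoffs (K − S): max(-49, 0) = 0, max(9.5, 0) = 9.5, max(47.75, 0) = 47.75
Node u (S = 130): continuation = 1/1.01·[0.3556·0.0000 + 0.6444·9.5000] = 6.0616; exercise value = 0.0000 ≤ continuation, so V_u = 6.0616
Node d (S = 85): continuation = 1/1.01·[0.3556·9.5000 + 0.6444·47.7500] = 33.8119; exercise value = 35.0000 > continuation, so V_d = 35.0000 (exercise)
Node 0 (S = 100): continuation = 1/1.01·[0.3556·6.0616 + 0.6444·35.0000] = 24.4661; exercise value = 20.0000 ≤ continuation, so V_0 = 24.4661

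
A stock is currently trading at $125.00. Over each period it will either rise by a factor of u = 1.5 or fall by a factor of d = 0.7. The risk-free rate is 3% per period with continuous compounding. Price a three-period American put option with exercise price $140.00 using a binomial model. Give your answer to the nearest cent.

Risk-neutral probability p = (e^0.03 − 0.7)/(1.5 − 0.7) = 0.3305/0.8000 = 0.4131
Terminal stock prices: S_uuu = 421.9, S_uud = 196.9, S_udd = 91.87, S_ddd = 42.87
Terminal payoffs (K − S): max(-281.9, 0) = 0, max(-56.88, 0) = 0, max(48.13, 0) = 48.13, max(97.12, 0) = 97.12
Node uu (S = 281.2): continuation = e^(−0.03)·[0.4131·0.0000 + 0.5869·0.0000] = 0.0000; exercise value = 0.0000 ≤ continuation, so V_uu = 0.0000
Node ud (S = 131.2): continuation = e^(−0.03)·[0.4131·0.0000 + 0.5869·48.1250] = 27.4113; exercise value = 8.7500 ≤ continuation, so V_ud = 27.4113
Node dd (S = 61.25): continuation = e^(−0.03)·[0.4131·48.1250 + 0.5869·97.1250] = 74.6124; exercise value = 78.7500 > continuation, so V_dd = 78.7500 (exercise)
Node u (S = 187.5): continuation = e^(−0.03)·[0.4131·0.0000 + 0.5869·27.4113] = 15.6131; exercise value = 0.0000 ≤ continuation, so V_u = 15.6131
Node d (S = 87.5): continuation = e^(−0.03)·[0.4131·27.4113 + 0.5869·78.7500] = 55.8429; exercise value = 52.5000 ≤ continuation, so V_d = 55.8429
Node 0 (S = 125): continuation = e^(−0.03)·[0.4131·15.6131 + 0.5869·55.8429] = 38.0660; exercise value = 15.0000 ≤ continuation, so V_0 = 38.0660

$38.07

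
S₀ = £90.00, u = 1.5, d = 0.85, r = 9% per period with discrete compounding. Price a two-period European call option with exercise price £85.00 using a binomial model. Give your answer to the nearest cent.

Risk-neutral probability p = (1 + 0.09 − 0.85)/(1.5 − 0.85) = 0.2400/0.6500 = 0.3692
Terminal stock prices: S_uu = 202.5, S_ud = 114.8, S_dd = 65.02
Terminal payoffs (S − K): max(117.5, 0) = 117.5, max(29.75, 0) = 29.75, max(-19.98, 0) = 0
Node u (S = 135): V_u = 1/1.09·[0.3692·117.5000 + 0.6308·29.7500] = 57.0183
Node d (S = 76.5): V_d = 1/1.09·[0.3692·29.7500 + 0.6308·0.0000] = 10.0776
Node 0 (S = 90): V_0 = 1/1.09·[0.3692·57.0183 + 0.6308·10.0776] = 25.1464

£25.15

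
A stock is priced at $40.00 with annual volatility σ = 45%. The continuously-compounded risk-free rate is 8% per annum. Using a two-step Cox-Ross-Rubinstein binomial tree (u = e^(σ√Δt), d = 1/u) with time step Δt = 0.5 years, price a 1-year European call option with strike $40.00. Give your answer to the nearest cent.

$7.70

CRR parameters: u = e^(σ√Δt) = e^(0.45·√0.5) = 1.3746, d = 1/u = 0.7275
Per-period rate: rΔt = 0.08·0.5 = 0.04, so R = e^0.04 = 1.0408
Risk-neutral probability p = (e^0.04 − 0.7275)/(1.3746 − 0.7275) = 0.3134/0.6472 = 0.4842
Terminal stock prices: S_uu = 75.59, S_ud = 40, S_dd = 21.17
Terminal payoffs (S − K): max(35.59, 0) = 35.59, max(0, 0) = 0, max(-18.83, 0) = 0
Node u (S = 54.99): V_u = e^(−0.04)·[0.4842·35.5863 + 0.5158·0.0000] = 16.5544
Node d (S = 29.1): V_d = e^(−0.04)·[0.4842·0.0000 + 0.5158·0.0000] = 0.0000
Node 0 (S = 40): V_0 = e^(−0.04)·[0.4842·16.5544 + 0.5158·0.0000] = 7.7009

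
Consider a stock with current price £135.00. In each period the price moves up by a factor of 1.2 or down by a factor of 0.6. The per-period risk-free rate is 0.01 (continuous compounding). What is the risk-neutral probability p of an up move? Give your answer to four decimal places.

Risk-neutral probability p = (e^0.01 − 0.6)/(1.2 − 0.6) = 0.4101/0.6000 = 0.6834

p = 0.6834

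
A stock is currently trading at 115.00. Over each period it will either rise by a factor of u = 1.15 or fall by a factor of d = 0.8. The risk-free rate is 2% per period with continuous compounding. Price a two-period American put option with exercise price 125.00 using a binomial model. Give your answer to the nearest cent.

16.30

Risk-neutral probability p = (e^0.02 − 0.8)/(1.15 − 0.8) = 0.2202/0.3500 = 0.6291
Terminal stock prices: S_uu = 152.1, S_ud = 105.8, S_dd = 73.6
Terminal payoffs (K − S): max(-27.09, 0) = 0, max(19.2, 0) = 19.2, max(51.4, 0) = 51.4
Node u (S = 132.2): continuation = e^(−0.02)·[0.6291·0.0000 + 0.3709·19.2000] = 6.9794; exercise value = 0.0000 ≤ continuation, so V_u = 6.9794
Node d (S = 92): continuation = e^(−0.02)·[0.6291·19.2000 + 0.3709·51.4000] = 30.5248; exercise value = 33.0000 > continuation, so V_d = 33.0000 (exercise)
Node 0 (S = 115): continuation = e^(−0.02)·[0.6291·6.9794 + 0.3709·33.0000] = 16.2999; exercise value = 10.0000 ≤ continuation, so V_0 = 16.2999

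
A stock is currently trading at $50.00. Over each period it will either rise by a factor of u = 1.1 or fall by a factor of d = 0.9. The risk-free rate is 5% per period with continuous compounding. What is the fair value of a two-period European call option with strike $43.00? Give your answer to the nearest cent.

Risk-neutral probability p = (e^0.05 − 0.9)/(1.1 − 0.9) = 0.1513/0.2000 = 0.7564
Terminal stock prices: S_uu = 60.5, S_ud = 49.5, S_dd = 40.5
Terminal payoffs (S − K): max(17.5, 0) = 17.5, max(6.5, 0) = 6.5, max(-2.5, 0) = 0
Node u (S = 55): V_u = e^(−0.05)·[0.7564·17.5000 + 0.2436·6.5000] = 14.0971
Node d (S = 45): V_d = e^(−0.05)·[0.7564·6.5000 + 0.2436·0.0000] = 4.6765
Node 0 (S = 50): V_0 = e^(−0.05)·[0.7564·14.0971 + 0.2436·4.6765] = 11.2263

$11.23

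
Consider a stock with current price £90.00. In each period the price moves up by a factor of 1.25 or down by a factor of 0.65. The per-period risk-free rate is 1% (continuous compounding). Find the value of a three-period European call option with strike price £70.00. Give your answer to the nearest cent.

Risk-neutral probability p = (e^0.01 − 0.65)/(1.25 − 0.65) = 0.3601/0.6000 = 0.6001
Terminal stock prices: S_uuu = 175.8, S_uud = 91.41, S_udd = 47.53, S_ddd = 24.72
Terminal payoffs (S − K): max(105.8, 0) = 105.8, max(21.41, 0) = 21.41, max(-22.47, 0) = 0, max(-45.28, 0) = 0
Node uu (S = 140.6): V_uu = e^(−0.01)·[0.6001·105.7812 + 0.3999·21.4062] = 71.3215
Node ud (S = 73.12): V_ud = e^(−0.01)·[0.6001·21.4062 + 0.3999·0.0000] = 12.7177
Node dd (S = 38.03): V_dd = e^(−0.01)·[0.6001·0.0000 + 0.3999·0.0000] = 0.0000
Node u (S = 112.5): V_u = e^(−0.01)·[0.6001·71.3215 + 0.3999·12.7177] = 47.4084
Node d (S = 58.5): V_d = e^(−0.01)·[0.6001·12.7177 + 0.3999·0.0000] = 7.5558
Node 0 (S = 90): V_0 = e^(−0.01)·[0.6001·47.4084 + 0.3999·7.5558] = 31.1576

£31.16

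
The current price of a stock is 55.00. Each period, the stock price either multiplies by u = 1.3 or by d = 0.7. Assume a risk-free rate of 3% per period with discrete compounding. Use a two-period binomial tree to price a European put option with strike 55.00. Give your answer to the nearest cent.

7.66

Risk-neutral probability p = (1 + 0.03 − 0.7)/(1.3 − 0.7) = 0.3300/0.6000 = 0.5500
Terminal stock prices: S_uu = 92.95, S_ud = 50.05, S_dd = 26.95
Terminal payoffs (K − S): max(-37.95, 0) = 0, max(4.95, 0) = 4.95, max(28.05, 0) = 28.05
Node u (S = 71.5): V_u = 1/1.03·[0.5500·0.0000 + 0.4500·4.9500] = 2.1626
Node d (S = 38.5): V_d = 1/1.03·[0.5500·4.9500 + 0.4500·28.0500] = 14.8981
Node 0 (S = 55): V_0 = 1/1.03·[0.5500·2.1626 + 0.4500·14.8981] = 7.6637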